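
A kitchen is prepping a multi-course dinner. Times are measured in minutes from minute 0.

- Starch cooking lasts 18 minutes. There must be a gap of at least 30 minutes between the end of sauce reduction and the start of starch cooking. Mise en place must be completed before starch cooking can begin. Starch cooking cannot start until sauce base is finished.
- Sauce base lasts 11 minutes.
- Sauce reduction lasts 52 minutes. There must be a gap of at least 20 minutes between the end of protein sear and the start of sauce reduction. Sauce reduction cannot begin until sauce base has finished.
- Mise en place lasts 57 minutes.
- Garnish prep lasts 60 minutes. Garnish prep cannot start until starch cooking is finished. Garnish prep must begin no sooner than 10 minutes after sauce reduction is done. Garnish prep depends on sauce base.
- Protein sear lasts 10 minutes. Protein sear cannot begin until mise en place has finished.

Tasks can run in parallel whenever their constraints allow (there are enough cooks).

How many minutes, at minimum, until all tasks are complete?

Sauce base has no prerequisites, so it starts at minute 0 and finishes at minute 11.
Mise en place can start immediately at minute 0; it finishes at minute 57.
Protein sear cannot begin until mise en place (finishes minute 57). It runs from minute 57 to 57 + 10 = minute 67.
Sauce reduction needs all of protein sear (finishes minute 67, plus 20-minute gap → minute 87); sauce base (finishes minute 11). That puts its earliest start at minute 87; it finishes at 87 + 52 = minute 139.
For starch cooking: sauce reduction (finishes minute 139, plus 30-minute gap → minute 169); mise en place (finishes minute 57); sauce base (finishes minute 11). Taking the maximum gives a start of minute 169, and it finishes at 169 + 18 = minute 187.
Garnish prep cannot start until starch cooking (finishes minute 187); sauce reduction (finishes minute 139, plus 10-minute gap → minute 149); sauce base (finishes minute 11). The controlling bound is minute 187, so garnish prep finishes at 187 + 60 = minute 247.
All tasks are finished once the last one completes. Finish times: Mise en place at 57, Sauce base at 11, Protein sear at 67, Sauce reduction at 139, Starch cooking at 187, Garnish prep at 247. The latest is minute 247.

247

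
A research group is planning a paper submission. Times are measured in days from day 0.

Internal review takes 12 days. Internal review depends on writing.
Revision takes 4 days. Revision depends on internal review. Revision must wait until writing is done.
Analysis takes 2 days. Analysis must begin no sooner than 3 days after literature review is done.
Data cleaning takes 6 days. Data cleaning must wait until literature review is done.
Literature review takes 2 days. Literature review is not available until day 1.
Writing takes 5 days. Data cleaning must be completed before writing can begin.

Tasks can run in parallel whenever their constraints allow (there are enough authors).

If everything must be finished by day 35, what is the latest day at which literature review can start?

6

Revision must finish by day 35; it takes 4 days, so it must start by 35 − 4 = day 31.
Since revision (must start by day 31) depends on it, internal review must finish by day 31. Backing off its 12-day duration gives a latest start of day 19.
Writing must finish in time for internal review (must start by day 19); revision (must start by day 31). The tightest is day 19, so writing must start by 19 − 5 = day 14.
Since writing (must start by day 14) depends on it, data cleaning must finish by day 14. Backing off its 6-day duration gives a latest start of day 8.
Analysis must finish by day 35; it takes 2 days, so it must start by 35 − 2 = day 33.
For literature review: data cleaning (must start by day 8); analysis (must start by day 33, minus 3-day gap → day 30). The most restrictive is day 8; with a 2-day duration, literature review must start by day 6.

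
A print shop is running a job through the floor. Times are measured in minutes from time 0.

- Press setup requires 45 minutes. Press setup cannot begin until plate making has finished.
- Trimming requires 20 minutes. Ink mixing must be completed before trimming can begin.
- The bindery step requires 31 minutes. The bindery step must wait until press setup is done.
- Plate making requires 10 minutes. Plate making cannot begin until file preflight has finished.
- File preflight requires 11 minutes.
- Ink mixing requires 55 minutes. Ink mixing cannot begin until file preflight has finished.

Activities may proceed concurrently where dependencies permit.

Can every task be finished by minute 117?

Yes

Nothing blocks file preflight, so it runs from minute 0 to minute 11.
Ink mixing waits on file preflight (finishes minute 11), so it starts at minute 11 and finishes at 11 + 55 = minute 66.
Trimming waits on ink mixing (finishes minute 66), so it starts at minute 66 and finishes at 66 + 20 = minute 86.
After file preflight (finishes minute 11), plate making can start at minute 11 and finishes at minute 21.
After plate making (finishes minute 21), press setup can start at minute 21 and finishes at minute 66.
After press setup (finishes minute 66), the bindery step can start at minute 66 and finishes at minute 97.
Every task is finished by minute 97, which is no later than the deadline of 117, so the schedule is feasible.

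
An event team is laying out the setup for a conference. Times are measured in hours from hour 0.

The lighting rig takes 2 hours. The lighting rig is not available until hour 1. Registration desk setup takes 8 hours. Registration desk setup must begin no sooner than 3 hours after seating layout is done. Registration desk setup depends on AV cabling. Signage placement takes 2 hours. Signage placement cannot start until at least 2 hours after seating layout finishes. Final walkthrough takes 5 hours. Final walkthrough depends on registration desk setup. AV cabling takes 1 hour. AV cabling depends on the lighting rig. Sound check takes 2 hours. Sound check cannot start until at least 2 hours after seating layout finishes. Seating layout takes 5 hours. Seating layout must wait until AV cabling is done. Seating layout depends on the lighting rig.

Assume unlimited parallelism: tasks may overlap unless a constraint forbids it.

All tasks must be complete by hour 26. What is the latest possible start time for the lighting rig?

2

Nothing follows final walkthrough; the deadline of hour 26 is its only limit. It must start by 26 − 5 = hour 21.
Registration desk setup feeds into final walkthrough (must start by hour 21); so registration desk setup must finish by hour 21 and therefore start by hour 13.
To finish by hour 26, signage placement (duration 2) must start no later than hour 24.
Sound check must finish by hour 26; it takes 2 hours, so it must start by 26 − 2 = hour 24.
Seating layout has several dependents: registration desk setup (must start by hour 13, minus 3-hour gap → hour 10); signage placement (must start by hour 24, minus 2-hour gap → hour 22); sound check (must start by hour 24, minus 2-hour gap → hour 22). The earliest of those limits is hour 10, so seating layout must start by 10 − 5 = hour 5.
AV cabling feeds seating layout (must start by hour 5); registration desk setup (must start by hour 13). Taking the minimum, AV cabling must finish by hour 5 and start by 5 − 1 = hour 4.
The lighting rig feeds AV cabling (must start by hour 4); seating layout (must start by hour 5). Taking the minimum, the lighting rig must finish by hour 4 and start by 4 − 2 = hour 2.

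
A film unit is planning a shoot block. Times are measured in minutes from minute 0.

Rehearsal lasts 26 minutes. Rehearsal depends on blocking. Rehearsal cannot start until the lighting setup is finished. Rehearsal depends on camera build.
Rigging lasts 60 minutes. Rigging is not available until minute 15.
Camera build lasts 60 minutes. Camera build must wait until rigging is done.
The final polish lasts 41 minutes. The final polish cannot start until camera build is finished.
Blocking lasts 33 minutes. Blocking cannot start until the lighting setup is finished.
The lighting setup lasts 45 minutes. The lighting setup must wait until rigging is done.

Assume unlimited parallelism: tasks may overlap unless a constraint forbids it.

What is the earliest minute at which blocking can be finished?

After its own release at minute 15, rigging can start at minute 15 and finishes at minute 75.
The lighting setup cannot begin until rigging (finishes minute 75). It runs from minute 75 to 75 + 45 = minute 120.
Blocking waits on the lighting setup (finishes minute 120), so it starts at minute 120 and finishes at 120 + 33 = minute 153.

153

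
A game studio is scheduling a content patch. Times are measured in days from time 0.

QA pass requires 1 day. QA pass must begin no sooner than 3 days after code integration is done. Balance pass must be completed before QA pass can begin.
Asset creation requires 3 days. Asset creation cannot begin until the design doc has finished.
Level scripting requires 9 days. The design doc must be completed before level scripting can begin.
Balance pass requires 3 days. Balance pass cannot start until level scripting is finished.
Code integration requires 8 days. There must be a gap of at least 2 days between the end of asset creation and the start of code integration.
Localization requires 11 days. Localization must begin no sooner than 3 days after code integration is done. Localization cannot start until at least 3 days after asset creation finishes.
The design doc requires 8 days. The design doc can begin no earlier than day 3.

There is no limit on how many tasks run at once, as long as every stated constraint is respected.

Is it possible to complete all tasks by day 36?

No

After its own release at day 3, the design doc can start at day 3 and finishes at day 11.
Level scripting cannot begin until the design doc (finishes day 11). It runs from day 11 to 11 + 9 = day 20.
Balance pass cannot begin until level scripting (finishes day 20). It runs from day 20 to 20 + 3 = day 23.
Asset creation waits on the design doc (finishes day 11), so it starts at day 11 and finishes at 11 + 3 = day 14.
After asset creation (finishes day 14, plus 2-day gap → day 16), code integration can start at day 16 and finishes at day 24.
QA pass needs all of code integration (finishes day 24, plus 3-day gap → day 27); balance pass (finishes day 23). That puts its earliest start at day 27; it finishes at 27 + 1 = day 28.
Localization cannot start until code integration (finishes day 24, plus 3-day gap → day 27); asset creation (finishes day 14, plus 3-day gap → day 17). The controlling bound is day 27, so localization finishes at 27 + 11 = day 38.
The earliest everything can be done is day 38, which is after the deadline of 36, so it is not possible.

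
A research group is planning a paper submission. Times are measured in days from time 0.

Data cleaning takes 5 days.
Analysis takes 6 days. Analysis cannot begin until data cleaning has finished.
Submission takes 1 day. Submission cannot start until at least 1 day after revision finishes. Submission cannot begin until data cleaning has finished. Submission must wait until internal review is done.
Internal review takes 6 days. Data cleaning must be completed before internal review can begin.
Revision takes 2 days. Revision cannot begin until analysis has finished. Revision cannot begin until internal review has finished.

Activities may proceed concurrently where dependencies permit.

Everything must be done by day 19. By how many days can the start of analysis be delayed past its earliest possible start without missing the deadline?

Nothing blocks data cleaning, so it runs from day 0 to day 5.
After data cleaning (finishes day 5), analysis can start at day 5 and finishes at day 11.

Working backward from the deadline:
To finish by day 19, submission (duration 1) must start no later than day 18.
Revision feeds into submission (must start by day 18, minus 1-day gap → day 17); so revision must finish by day 17 and therefore start by day 15.
Analysis has to be done before revision (must start by day 15). That means finishing by day 15, i.e. starting by 15 − 6 = day 9.
So analysis can start as early as day 5 and as late as day 9, giving 9 − 5 = 4 days of slack.

4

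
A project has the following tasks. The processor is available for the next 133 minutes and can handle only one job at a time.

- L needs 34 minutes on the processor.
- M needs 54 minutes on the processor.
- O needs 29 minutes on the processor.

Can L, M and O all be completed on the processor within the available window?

Running back to back, the jobs need 34 + 54 + 29 = 117 minutes on the processor.
Since 117 ≤ 133, they fit within the window.

Yes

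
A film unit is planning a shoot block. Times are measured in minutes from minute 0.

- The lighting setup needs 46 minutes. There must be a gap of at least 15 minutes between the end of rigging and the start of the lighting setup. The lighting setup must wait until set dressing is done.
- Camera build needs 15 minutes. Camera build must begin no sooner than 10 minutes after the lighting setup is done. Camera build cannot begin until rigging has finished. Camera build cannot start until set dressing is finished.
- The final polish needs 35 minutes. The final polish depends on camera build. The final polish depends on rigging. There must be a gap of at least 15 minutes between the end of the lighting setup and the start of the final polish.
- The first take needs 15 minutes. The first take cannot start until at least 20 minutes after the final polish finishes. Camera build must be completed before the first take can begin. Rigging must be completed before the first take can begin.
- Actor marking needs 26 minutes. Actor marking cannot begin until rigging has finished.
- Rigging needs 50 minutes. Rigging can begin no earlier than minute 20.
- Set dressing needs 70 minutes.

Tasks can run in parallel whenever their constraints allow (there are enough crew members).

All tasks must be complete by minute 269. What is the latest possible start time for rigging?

63

The first take must finish by minute 269; it takes 15 minutes, so it must start by 269 − 15 = minute 254.
Since the first take (must start by minute 254, minus 20-minute gap → minute 234) depends on it, the final polish must finish by minute 234. Backing off its 35-minute duration gives a latest start of minute 199.
Camera build must finish in time for the final polish (must start by minute 199); the first take (must start by minute 254). The tightest is minute 199, so camera build must start by 199 − 15 = minute 184.
The lighting setup feeds camera build (must start by minute 184, minus 10-minute gap → minute 174); the final polish (must start by minute 199, minus 15-minute gap → minute 184). Taking the minimum, the lighting setup must finish by minute 174 and start by 174 − 46 = minute 128.
To finish by minute 269, actor marking (duration 26) must start no later than minute 243.
Rigging has several dependents: the lighting setup (must start by minute 128, minus 15-minute gap → minute 113); camera build (must start by minute 184); actor marking (must start by minute 243); the final polish (must start by minute 199); the first take (must start by minute 254). The earliest of those limits is minute 113, so rigging must start by 113 − 50 = minute 63.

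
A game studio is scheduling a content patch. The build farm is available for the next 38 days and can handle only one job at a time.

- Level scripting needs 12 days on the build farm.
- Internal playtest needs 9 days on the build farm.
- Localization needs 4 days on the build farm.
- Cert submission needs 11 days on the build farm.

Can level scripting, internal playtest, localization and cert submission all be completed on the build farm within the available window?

Running back to back, the jobs need 12 + 9 + 4 + 11 = 36 days on the build farm.
Since 36 ≤ 38, they fit within the window.

Yes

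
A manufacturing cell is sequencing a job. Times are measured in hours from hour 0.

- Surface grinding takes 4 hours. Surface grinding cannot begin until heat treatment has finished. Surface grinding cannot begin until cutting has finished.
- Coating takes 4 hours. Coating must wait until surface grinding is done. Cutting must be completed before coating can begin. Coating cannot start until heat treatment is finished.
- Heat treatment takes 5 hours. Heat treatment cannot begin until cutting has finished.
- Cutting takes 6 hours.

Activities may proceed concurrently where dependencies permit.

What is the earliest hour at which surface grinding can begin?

11

Nothing blocks cutting, so it runs from hour 0 to hour 6.
Heat treatment waits on cutting (finishes hour 6), so it starts at hour 6 and finishes at 6 + 5 = hour 11.
Surface grinding waits on heat treatment (finishes hour 11); cutting (finishes hour 6). The latest of these is hour 11, which is the earliest surface grinding can start.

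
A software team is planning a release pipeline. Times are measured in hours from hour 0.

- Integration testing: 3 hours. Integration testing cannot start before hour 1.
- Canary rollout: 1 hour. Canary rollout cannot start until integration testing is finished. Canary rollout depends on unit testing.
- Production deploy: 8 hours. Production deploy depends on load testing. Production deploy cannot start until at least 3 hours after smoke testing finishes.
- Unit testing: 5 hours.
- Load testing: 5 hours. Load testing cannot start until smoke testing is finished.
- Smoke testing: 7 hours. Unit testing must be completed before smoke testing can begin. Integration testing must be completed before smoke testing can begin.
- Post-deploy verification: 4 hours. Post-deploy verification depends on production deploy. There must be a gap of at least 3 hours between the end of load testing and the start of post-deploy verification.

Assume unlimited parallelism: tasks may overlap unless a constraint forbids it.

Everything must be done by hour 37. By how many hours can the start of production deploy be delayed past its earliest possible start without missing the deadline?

Integration testing cannot begin until its own release at hour 1. It runs from hour 1 to 1 + 3 = hour 4.
Unit testing can start immediately at hour 0; it finishes at hour 5.
Smoke testing cannot start until unit testing (finishes hour 5); integration testing (finishes hour 4). The controlling bound is hour 5, so smoke testing finishes at 5 + 7 = hour 12.
After smoke testing (finishes hour 12), load testing can start at hour 12 and finishes at hour 17.
For production deploy: load testing (finishes hour 17); smoke testing (finishes hour 12, plus 3-hour gap → hour 15). Taking the maximum gives a start of hour 17, and it finishes at 17 + 8 = hour 25.

Working backward from the deadline:
Post-deploy verification has no dependents, so it just needs to finish by hour 37. Starting by 37 − 4 = hour 33 achieves that.
Production deploy must finish before post-deploy verification (must start by hour 33). With an 8-hour duration, production deploy must start by 33 − 8 = hour 25.
So production deploy can start as early as hour 17 and as late as hour 25, giving 25 − 17 = 8 hours of slack.

8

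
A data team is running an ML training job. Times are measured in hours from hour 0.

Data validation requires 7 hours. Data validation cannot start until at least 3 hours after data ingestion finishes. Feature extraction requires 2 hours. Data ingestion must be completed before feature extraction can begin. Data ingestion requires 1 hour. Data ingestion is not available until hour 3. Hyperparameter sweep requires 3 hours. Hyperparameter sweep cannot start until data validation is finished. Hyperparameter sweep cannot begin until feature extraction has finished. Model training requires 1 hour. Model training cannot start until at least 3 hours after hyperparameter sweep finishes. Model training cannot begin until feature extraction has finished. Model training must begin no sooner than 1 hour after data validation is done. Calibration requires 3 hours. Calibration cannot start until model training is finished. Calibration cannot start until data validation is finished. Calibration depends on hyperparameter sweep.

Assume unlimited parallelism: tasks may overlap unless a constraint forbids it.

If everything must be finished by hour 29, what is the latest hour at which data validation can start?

Nothing follows calibration; the deadline of hour 29 is its only limit. It must start by 29 − 3 = hour 26.
Model training has to be done before calibration (must start by hour 26). That means finishing by hour 26, i.e. starting by 26 − 1 = hour 25.
Hyperparameter sweep has several dependents: model training (must start by hour 25, minus 3-hour gap → hour 22); calibration (must start by hour 26). The earliest of those limits is hour 22, so hyperparameter sweep must start by 22 − 3 = hour 19.
For data validation: hyperparameter sweep (must start by hour 19); model training (must start by hour 25, minus 1-hour gap → hour 24); calibration (must start by hour 26). The most restrictive is hour 19; with a 7-hour duration, data validation must start by hour 12.

12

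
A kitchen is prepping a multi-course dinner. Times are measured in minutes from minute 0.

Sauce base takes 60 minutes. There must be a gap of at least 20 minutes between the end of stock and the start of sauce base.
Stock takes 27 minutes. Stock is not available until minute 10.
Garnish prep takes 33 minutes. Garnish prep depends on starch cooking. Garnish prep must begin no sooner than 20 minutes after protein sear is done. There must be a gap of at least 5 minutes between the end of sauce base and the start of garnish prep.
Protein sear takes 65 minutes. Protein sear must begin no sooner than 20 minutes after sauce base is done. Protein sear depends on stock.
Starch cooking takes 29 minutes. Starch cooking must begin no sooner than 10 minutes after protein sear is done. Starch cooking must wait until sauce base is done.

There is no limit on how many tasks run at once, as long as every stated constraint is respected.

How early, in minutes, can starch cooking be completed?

241

Stock cannot begin until its own release at minute 10. It runs from minute 10 to 10 + 27 = minute 37.
Sauce base waits on stock (finishes minute 37, plus 20-minute gap → minute 57), so it starts at minute 57 and finishes at 57 + 60 = minute 117.
For protein sear: sauce base (finishes minute 117, plus 20-minute gap → minute 137); stock (finishes minute 37). Taking the maximum gives a start of minute 137, and it finishes at 137 + 65 = minute 202.
Starch cooking cannot start until protein sear (finishes minute 202, plus 10-minute gap → minute 212); sauce base (finishes minute 117). The controlling bound is minute 212, so starch cooking finishes at 212 + 29 = minute 241.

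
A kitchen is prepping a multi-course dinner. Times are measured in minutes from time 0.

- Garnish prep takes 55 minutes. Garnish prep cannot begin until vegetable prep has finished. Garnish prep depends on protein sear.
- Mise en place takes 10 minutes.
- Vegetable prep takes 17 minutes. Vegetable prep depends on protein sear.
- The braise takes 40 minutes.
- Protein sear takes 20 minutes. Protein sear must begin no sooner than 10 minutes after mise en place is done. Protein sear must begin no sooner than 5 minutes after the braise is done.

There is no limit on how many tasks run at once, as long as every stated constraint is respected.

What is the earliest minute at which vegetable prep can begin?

65

The braise has no prerequisites, so it starts at minute 0 and finishes at minute 40.
Nothing blocks mise en place, so it runs from minute 0 to minute 10.
Protein sear has to wait for mise en place (finishes minute 10, plus 10-minute gap → minute 20); the braise (finishes minute 40, plus 5-minute gap → minute 45). The latest of these is minute 45, so protein sear runs minute 45 to 45 + 20 = minute 65.
Vegetable prep waits on protein sear (finishes minute 65), so the earliest it can start is minute 65.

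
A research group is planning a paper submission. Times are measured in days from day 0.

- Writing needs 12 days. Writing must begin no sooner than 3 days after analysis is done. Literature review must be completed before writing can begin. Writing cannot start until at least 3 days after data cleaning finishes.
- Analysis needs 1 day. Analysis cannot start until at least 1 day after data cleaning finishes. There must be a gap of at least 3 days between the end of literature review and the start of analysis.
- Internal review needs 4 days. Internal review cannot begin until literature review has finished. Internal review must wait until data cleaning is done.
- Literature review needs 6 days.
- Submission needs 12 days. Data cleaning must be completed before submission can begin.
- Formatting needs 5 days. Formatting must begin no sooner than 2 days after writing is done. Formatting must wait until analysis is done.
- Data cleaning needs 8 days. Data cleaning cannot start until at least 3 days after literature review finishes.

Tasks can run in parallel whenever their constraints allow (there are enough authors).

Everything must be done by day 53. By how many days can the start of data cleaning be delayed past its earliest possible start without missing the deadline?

12

Literature review can start immediately at day 0; it finishes at day 6.
Data cleaning waits on literature review (finishes day 6, plus 3-day gap → day 9), so it starts at day 9 and finishes at 9 + 8 = day 17.

Working backward from the deadline:
Nothing follows formatting; the deadline of day 53 is its only limit. It must start by 53 − 5 = day 48.
Since formatting (must start by day 48, minus 2-day gap → day 46) depends on it, writing must finish by day 46. Backing off its 12-day duration gives a latest start of day 34.
Analysis feeds writing (must start by day 34, minus 3-day gap → day 31); formatting (must start by day 48). Taking the minimum, analysis must finish by day 31 and start by 31 − 1 = day 30.
Internal review must finish by day 53; it takes 4 days, so it must start by 53 − 4 = day 49.
Submission must finish by day 53; it takes 12 days, so it must start by 53 − 12 = day 41.
Data cleaning has several dependents: analysis (must start by day 30, minus 1-day gap → day 29); writing (must start by day 34, minus 3-day gap → day 31); internal review (must start by day 49); submission (must start by day 41). The earliest of those limits is day 29, so data cleaning must start by 29 − 8 = day 21.
So data cleaning can start as early as day 9 and as late as day 21, giving 21 − 9 = 12 days of slack.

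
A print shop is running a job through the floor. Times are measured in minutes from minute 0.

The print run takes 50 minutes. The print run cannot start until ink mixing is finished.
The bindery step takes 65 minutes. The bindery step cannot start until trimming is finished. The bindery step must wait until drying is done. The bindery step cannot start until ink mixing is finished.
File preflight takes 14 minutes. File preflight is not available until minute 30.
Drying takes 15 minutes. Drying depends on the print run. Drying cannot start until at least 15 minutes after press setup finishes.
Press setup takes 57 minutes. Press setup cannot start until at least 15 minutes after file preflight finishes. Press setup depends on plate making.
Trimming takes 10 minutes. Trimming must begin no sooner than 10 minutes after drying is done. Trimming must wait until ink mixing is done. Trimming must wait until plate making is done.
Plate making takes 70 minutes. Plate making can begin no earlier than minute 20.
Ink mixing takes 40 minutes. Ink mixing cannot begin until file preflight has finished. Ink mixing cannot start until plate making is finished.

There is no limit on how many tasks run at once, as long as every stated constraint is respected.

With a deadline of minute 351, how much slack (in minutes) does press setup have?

89

Plate making cannot begin until its own release at minute 20. It runs from minute 20 to 20 + 70 = minute 90.
After its own release at minute 30, file preflight can start at minute 30 and finishes at minute 44.
Press setup cannot start until file preflight (finishes minute 44, plus 15-minute gap → minute 59); plate making (finishes minute 90). The controlling bound is minute 90, so press setup finishes at 90 + 57 = minute 147.

Working backward from the deadline:
To finish by minute 351, the bindery step (duration 65) must start no later than minute 286.
Trimming must finish before the bindery step (must start by minute 286). With a 10-minute duration, trimming must start by 286 − 10 = minute 276.
Drying has several dependents: trimming (must start by minute 276, minus 10-minute gap → minute 266); the bindery step (must start by minute 286). The earliest of those limits is minute 266, so drying must start by 266 − 15 = minute 251.
Press setup must finish before drying (must start by minute 251, minus 15-minute gap → minute 236). With a 57-minute duration, press setup must start by 236 − 57 = minute 179.
So press setup can start as early as minute 90 and as late as minute 179, giving 179 − 90 = 89 minutes of slack.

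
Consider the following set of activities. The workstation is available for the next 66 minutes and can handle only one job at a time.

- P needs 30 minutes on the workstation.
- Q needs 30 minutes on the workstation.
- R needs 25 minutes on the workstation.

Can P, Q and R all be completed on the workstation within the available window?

Running back to back, the jobs need 30 + 30 + 25 = 85 minutes on the workstation.
Since 85 > 66, they cannot all fit.

No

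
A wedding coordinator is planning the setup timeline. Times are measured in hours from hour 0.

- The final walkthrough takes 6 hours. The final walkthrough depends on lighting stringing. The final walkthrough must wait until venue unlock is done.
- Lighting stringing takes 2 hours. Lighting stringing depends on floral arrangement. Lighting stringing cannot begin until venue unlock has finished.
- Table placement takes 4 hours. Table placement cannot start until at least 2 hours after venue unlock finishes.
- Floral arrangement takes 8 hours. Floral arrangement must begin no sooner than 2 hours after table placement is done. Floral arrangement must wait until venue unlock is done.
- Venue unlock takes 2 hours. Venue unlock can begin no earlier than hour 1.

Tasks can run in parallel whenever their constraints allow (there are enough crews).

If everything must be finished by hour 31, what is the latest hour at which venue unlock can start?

Nothing follows the final walkthrough; the deadline of hour 31 is its only limit. It must start by 31 − 6 = hour 25.
Since the final walkthrough (must start by hour 25) depends on it, lighting stringing must finish by hour 25. Backing off its 2-hour duration gives a latest start of hour 23.
Floral arrangement has to be done before lighting stringing (must start by hour 23). That means finishing by hour 23, i.e. starting by 23 − 8 = hour 15.
Table placement must finish before floral arrangement (must start by hour 15, minus 2-hour gap → hour 13). With a 4-hour duration, table placement must start by 13 − 4 = hour 9.
Venue unlock feeds table placement (must start by hour 9, minus 2-hour gap → hour 7); floral arrangement (must start by hour 15); lighting stringing (must start by hour 23); the final walkthrough (must start by hour 25). Taking the minimum, venue unlock must finish by hour 7 and start by 7 − 2 = hour 5.

5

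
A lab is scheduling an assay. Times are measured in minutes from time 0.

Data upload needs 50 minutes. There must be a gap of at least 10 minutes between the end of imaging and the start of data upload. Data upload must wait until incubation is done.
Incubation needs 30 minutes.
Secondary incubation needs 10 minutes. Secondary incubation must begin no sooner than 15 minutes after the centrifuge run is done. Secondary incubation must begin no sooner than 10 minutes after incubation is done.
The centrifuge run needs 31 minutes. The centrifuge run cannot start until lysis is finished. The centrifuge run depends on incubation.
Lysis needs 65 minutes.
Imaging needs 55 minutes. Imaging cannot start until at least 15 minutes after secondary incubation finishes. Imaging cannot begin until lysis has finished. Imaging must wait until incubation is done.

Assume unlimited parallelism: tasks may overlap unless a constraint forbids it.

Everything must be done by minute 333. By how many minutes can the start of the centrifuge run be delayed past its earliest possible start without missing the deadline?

Incubation has no prerequisites, so it starts at minute 0 and finishes at minute 30.
Nothing blocks lysis, so it runs from minute 0 to minute 65.
For the centrifuge run: lysis (finishes minute 65); incubation (finishes minute 30). Taking the maximum gives a start of minute 65, and it finishes at 65 + 31 = minute 96.

Working backward from the deadline:
Data upload has no dependents, so it just needs to finish by minute 333. Starting by 333 − 50 = minute 283 achieves that.
Imaging feeds into data upload (must start by minute 283, minus 10-minute gap → minute 273); so imaging must finish by minute 273 and therefore start by minute 218.
Secondary incubation must finish before imaging (must start by minute 218, minus 15-minute gap → minute 203). With a 10-minute duration, secondary incubation must start by 203 − 10 = minute 193.
Since secondary incubation (must start by minute 193, minus 15-minute gap → minute 178) depends on it, the centrifuge run must finish by minute 178. Backing off its 31-minute duration gives a latest start of minute 147.
So the centrifuge run can start as early as minute 65 and as late as minute 147, giving 147 − 65 = 82 minutes of slack.

82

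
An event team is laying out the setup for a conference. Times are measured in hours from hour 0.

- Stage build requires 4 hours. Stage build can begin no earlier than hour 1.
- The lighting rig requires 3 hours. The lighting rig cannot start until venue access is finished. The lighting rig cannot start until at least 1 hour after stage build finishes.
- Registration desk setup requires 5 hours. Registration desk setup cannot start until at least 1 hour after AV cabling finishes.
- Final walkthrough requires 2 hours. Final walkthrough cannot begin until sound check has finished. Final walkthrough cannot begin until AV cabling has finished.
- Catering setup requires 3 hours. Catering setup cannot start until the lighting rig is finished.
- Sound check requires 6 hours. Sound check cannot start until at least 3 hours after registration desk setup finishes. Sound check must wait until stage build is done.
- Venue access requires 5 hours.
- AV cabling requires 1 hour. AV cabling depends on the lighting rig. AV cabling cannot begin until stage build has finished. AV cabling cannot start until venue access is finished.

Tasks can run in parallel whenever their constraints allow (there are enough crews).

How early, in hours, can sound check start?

Stage build cannot begin until its own release at hour 1. It runs from hour 1 to 1 + 4 = hour 5.
Venue access has no prerequisites, so it starts at hour 0 and finishes at hour 5.
The lighting rig needs all of venue access (finishes hour 5); stage build (finishes hour 5, plus 1-hour gap → hour 6). That puts its earliest start at hour 6; it finishes at 6 + 3 = hour 9.
AV cabling needs all of the lighting rig (finishes hour 9); stage build (finishes hour 5); venue access (finishes hour 5). That puts its earliest start at hour 9; it finishes at 9 + 1 = hour 10.
After AV cabling (finishes hour 10, plus 1-hour gap → hour 11), registration desk setup can start at hour 11 and finishes at hour 16.
Sound check waits on registration desk setup (finishes hour 16, plus 3-hour gap → hour 19); stage build (finishes hour 5). The latest of these is hour 19, which is the earliest sound check can start.

19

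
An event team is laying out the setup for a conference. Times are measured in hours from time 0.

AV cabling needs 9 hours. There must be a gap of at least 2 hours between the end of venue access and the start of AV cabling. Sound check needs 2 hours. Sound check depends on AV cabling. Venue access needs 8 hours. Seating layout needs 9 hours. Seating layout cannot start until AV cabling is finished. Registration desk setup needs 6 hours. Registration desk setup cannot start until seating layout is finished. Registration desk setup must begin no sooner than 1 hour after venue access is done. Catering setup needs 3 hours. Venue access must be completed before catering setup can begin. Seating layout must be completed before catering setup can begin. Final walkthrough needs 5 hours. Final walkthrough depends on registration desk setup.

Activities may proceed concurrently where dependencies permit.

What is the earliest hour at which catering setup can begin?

28

Nothing blocks venue access, so it runs from hour 0 to hour 8.
After venue access (finishes hour 8, plus 2-hour gap → hour 10), AV cabling can start at hour 10 and finishes at hour 19.
Seating layout waits on AV cabling (finishes hour 19), so it starts at hour 19 and finishes at 19 + 9 = hour 28.
Catering setup waits on venue access (finishes hour 8); seating layout (finishes hour 28). The latest of these is hour 28, which is the earliest catering setup can start.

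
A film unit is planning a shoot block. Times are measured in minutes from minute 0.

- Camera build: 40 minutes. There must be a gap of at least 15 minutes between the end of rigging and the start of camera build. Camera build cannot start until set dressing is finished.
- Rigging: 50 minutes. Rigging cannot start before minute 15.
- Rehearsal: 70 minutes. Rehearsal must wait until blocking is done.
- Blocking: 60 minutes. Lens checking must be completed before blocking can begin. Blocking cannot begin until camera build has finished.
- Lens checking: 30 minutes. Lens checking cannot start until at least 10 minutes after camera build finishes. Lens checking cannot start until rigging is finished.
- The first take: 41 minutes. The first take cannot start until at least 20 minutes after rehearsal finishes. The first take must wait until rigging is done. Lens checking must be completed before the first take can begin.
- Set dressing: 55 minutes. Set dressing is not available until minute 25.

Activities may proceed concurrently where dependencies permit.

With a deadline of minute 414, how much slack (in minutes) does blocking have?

Set dressing waits on its own release at minute 25, so it starts at minute 25 and finishes at 25 + 55 = minute 80.
Rigging waits on its own release at minute 15, so it starts at minute 15 and finishes at 15 + 50 = minute 65.
Camera build has to wait for rigging (finishes minute 65, plus 15-minute gap → minute 80); set dressing (finishes minute 80). The latest of these is minute 80, so camera build runs minute 80 to 80 + 40 = minute 120.
Lens checking needs all of camera build (finishes minute 120, plus 10-minute gap → minute 130); rigging (finishes minute 65). That puts its earliest start at minute 130; it finishes at 130 + 30 = minute 160.
Blocking needs all of lens checking (finishes minute 160); camera build (finishes minute 120). That puts its earliest start at minute 160; it finishes at 160 + 60 = minute 220.

Working backward from the deadline:
Nothing follows the first take; the deadline of minute 414 is its only limit. It must start by 414 − 41 = minute 373.
Since the first take (must start by minute 373, minus 20-minute gap → minute 353) depends on it, rehearsal must finish by minute 353. Backing off its 70-minute duration gives a latest start of minute 283.
Blocking has to be done before rehearsal (must start by minute 283). That means finishing by minute 283, i.e. starting by 283 − 60 = minute 223.
So blocking can start as early as minute 160 and as late as minute 223, giving 223 − 160 = 63 minutes of slack.

63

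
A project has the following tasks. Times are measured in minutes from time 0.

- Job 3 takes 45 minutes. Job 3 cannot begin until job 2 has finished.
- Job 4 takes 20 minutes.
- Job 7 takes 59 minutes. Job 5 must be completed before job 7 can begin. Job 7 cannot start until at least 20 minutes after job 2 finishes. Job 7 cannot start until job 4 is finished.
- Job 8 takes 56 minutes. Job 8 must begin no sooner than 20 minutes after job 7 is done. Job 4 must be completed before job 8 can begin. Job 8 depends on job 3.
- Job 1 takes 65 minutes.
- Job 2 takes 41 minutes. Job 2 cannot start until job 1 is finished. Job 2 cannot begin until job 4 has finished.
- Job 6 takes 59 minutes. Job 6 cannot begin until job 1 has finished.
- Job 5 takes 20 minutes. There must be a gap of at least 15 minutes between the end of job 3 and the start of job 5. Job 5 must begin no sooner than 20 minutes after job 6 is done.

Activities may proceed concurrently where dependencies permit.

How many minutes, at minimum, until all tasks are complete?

321

Job 4 has no prerequisites, so it starts at minute 0 and finishes at minute 20.
Job 1 can start immediately at minute 0; it finishes at minute 65.
Job 6 waits on job 1 (finishes minute 65), so it starts at minute 65 and finishes at 65 + 59 = minute 124.
Job 2 cannot start until job 1 (finishes minute 65); job 4 (finishes minute 20). The controlling bound is minute 65, so job 2 finishes at 65 + 41 = minute 106.
Job 3 waits on job 2 (finishes minute 106), so it starts at minute 106 and finishes at 106 + 45 = minute 151.
Job 5 has to wait for job 3 (finishes minute 151, plus 15-minute gap → minute 166); job 6 (finishes minute 124, plus 20-minute gap → minute 144). The latest of these is minute 166, so job 5 runs minute 166 to 166 + 20 = minute 186.
For job 7: job 5 (finishes minute 186); job 2 (finishes minute 106, plus 20-minute gap → minute 126); job 4 (finishes minute 20). Taking the maximum gives a start of minute 186, and it finishes at 186 + 59 = minute 245.
Job 8 needs all of job 7 (finishes minute 245, plus 20-minute gap → minute 265); job 4 (finishes minute 20); job 3 (finishes minute 151). That puts its earliest start at minute 265; it finishes at 265 + 56 = minute 321.
All tasks are finished once the last one completes. Finish times: Job 1 at 65, Job 2 at 106, Job 3 at 151, Job 4 at 20, Job 5 at 186, Job 6 at 124, Job 7 at 245, Job 8 at 321. The latest is minute 321.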